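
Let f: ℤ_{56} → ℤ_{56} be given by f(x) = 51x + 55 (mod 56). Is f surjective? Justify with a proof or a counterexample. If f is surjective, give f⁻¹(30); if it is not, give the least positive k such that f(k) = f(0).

5

Since gcd(51, 56) = 1, 51 is invertible modulo 56. Euclid's algorithm: 56 = 1·51 + 5, 51 = 10·5 + 1; back-substituting gives 1 = 11·51 − 10·56, so 51⁻¹ ≡ 11 (mod 56).
Then y ↦ 11(y − 55) is a two-sided inverse to f, so every y ∈ ℤ_{56} has a preimage.
Therefore f is surjective.
Since f is surjective, we find f⁻¹(30): we need 51x ≡ 30 − 55 ≡ 31 (mod 56). Using 51⁻¹ = 11: x ≡ 11·31 = 341 = 6·56 + 5, so x = 5.
Check: f(5) = 51·5 + 55 = 310 = 5·56 + 30 ≡ 30 (mod 56).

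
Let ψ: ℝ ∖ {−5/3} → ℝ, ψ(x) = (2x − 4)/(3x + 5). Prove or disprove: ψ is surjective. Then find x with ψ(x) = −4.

If ψ(x) = 2/3, cross-multiplying gives 3(2x − 4) = 2(3x + 5), which simplifies to −12 = 10 — false.  So 2/3 has no preimage and ψ is not surjective.
Solving ψ(x) = −4: cross-multiplying gives 2x − 4 = −4(3x + 5), which rearranges to 14x = −16, so x = −8/7.

-8/7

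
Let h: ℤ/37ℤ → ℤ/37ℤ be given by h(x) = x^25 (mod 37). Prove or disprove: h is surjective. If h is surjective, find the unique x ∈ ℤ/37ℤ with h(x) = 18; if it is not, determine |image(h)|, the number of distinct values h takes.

32

Since 37 is prime, the nonzero elements of ℤ/37ℤ form a cyclic group of order 36.
As gcd(25, 36) = 1, raising to the 25th power is a bijection on this group: if a^25 ≡ b^25 then (ab^{−1})^25 = 1, and the only element of order dividing gcd(25, 36) = 1 is 1, so a = b.
With h(0) = 0 this makes h injective on all of ℤ/37ℤ, hence bijective (finite equal-size domain and codomain). In particular h is surjective.
Since h is surjective, we find the preimage of 18. The inverse of x ↦ x^25 on (ℤ/37ℤ)^× is x ↦ x^13, because 25·13 = 325 = 9·36 + 1 ≡ 1 (mod 36) and x^{36} = 1 for x ≠ 0 (Fermat). So h⁻¹(18) = 18^13 mod 37.
Repeated squaring mod 37: 18^1 ≡ 18, 18^2 ≡ 18² = 324 ≡ 28, 18^4 ≡ 28² = 784 ≡ 7, 18^8 ≡ 7² = 49 ≡ 12. Since 13 = 8 + 4 + 1, 18^13 ≡ 12·7·18: 12·7 = 84 ≡ 10, then 10·18 = 180 ≡ 32. So 18^13 ≡ 32 (mod 37).
Hence h⁻¹(18) = 32.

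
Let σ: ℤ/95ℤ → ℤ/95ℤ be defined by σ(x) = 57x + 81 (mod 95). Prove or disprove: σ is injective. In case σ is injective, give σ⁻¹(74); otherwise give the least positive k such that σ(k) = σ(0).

Recall: injectivity means: for all s, t in the domain, σ(s) = σ(t) implies s = t.
We have gcd(57, 95) = 19 > 1. Taking s = 0 and t = 5: σ(0) = 81 and σ(5) = 57·5 + 81 = 366 ≡ 81 (mod 95).
So σ(0) = σ(5) while 0 ≠ 5, hence σ is not injective.
Since σ is not injective, we find the least positive k with σ(k) = σ(0): this means 57k ≡ 0 (mod 95), i.e. 95 ∣ 57k. Since gcd(57, 95) = 19, dividing through by 19 this holds exactly when 5 ∣ 3k, and as gcd(3, 5) = 1, exactly when 5 ∣ k.
The smallest positive such k is 5.

5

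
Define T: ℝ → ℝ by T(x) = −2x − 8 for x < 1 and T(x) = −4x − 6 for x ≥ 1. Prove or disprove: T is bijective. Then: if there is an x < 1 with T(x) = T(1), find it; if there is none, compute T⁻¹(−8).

Both pieces are strictly decreasing (slopes −2 and −4), so each is injective on its own interval.
The left piece maps (−∞, 1) onto (−10, ∞); the right piece maps [1, ∞) onto (−∞, −10].
Since −10 = −10, the images partition ℝ: T is injective and surjective, hence bijective.
Because the two images are disjoint, no x < 1 has T(x) = T(1), so we compute T⁻¹(−8): −8 lies in (−10, ∞), so solve −2x − 8 = −8: x = (−8 + 8)/(−2) = 0.

0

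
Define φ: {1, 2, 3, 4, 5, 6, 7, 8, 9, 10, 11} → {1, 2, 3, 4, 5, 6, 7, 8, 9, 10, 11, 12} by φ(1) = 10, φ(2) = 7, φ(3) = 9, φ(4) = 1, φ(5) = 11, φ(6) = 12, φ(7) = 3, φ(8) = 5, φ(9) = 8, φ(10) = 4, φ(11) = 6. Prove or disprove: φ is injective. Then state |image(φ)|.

11

The values φ(1), …, φ(11) are 10, 7, 9, 1, 11, 12, 3, 5, 8, 4, 6 — all distinct.
So φ(u) = φ(v) only when u = v, and φ is injective.
The image of φ is {1, 3, 4, 5, 6, 7, 8, 9, 10, 11, 12}, which has 11 elements.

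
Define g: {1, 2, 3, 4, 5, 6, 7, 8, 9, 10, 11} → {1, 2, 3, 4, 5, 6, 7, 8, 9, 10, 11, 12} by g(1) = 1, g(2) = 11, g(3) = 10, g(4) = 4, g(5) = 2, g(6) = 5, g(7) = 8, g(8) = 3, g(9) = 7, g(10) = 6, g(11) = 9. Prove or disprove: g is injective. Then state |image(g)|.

11

The values g(1), …, g(11) are 1, 11, 10, 4, 2, 5, 8, 3, 7, 6, 9 — all distinct.
So g(u) = g(v) only when u = v, and g is injective.
The image of g is {1, 2, 3, 4, 5, 6, 7, 8, 9, 10, 11}, which has 11 elements.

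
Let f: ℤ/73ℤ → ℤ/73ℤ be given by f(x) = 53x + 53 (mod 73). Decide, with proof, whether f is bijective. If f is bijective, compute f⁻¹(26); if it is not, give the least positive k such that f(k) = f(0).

Recall: f is injective if f(a) = f(b) implies a = b.
Suppose f(a) = f(b) in ℤ/73ℤ. Then 53a + 53 ≡ 53b + 53 (mod 73), thus 53(a − b) ≡ 0 (mod 73).
Since gcd(53, 73) = 1, 53 is invertible modulo 73, thus a − b ≡ 0 (mod 73), i.e. a = b.
We now compute 53⁻¹ mod 73 explicitly. Euclid's algorithm: 73 = 1·53 + 20, 53 = 2·20 + 13, 20 = 1·13 + 7, 13 = 1·7 + 6, 7 = 1·6 + 1; back-substituting gives 1 = 62·53 − 45·73, so 53⁻¹ ≡ 62 (mod 73).
For any y ∈ ℤ/73ℤ, x = 62(y − 53) mod 73 satisfies f(x) = 53·62(y − 53) + 53 ≡ y (since 53·62 ≡ 1 mod 73). So every y has a preimage.
Thus f is bijective.
Since f is bijective, we find f⁻¹(26): we need 53x ≡ 26 − 53 ≡ 46 (mod 73). Using 53⁻¹ = 62: x ≡ 62·46 = 2852 = 39·73 + 5, so x = 5.
Check: f(5) = 53·5 + 53 = 318 = 4·73 + 26 ≡ 26 (mod 73).

5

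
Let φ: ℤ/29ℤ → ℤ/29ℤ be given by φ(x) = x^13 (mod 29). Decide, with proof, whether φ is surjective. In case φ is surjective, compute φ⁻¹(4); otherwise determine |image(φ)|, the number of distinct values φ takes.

22

Since 29 is prime, the nonzero elements of ℤ/29ℤ form a cyclic group of order 28.
As gcd(13, 28) = 1, raising to the 13th power is a bijection on this group: if x_1^13 ≡ x_2^13 then (x_1x_2^{−1})^13 = 1, and the only element of order dividing gcd(13, 28) = 1 is 1, so x_1 = x_2.
With φ(0) = 0 this makes φ injective on all of ℤ/29ℤ, hence bijective (finite equal-size domain and codomain). In particular φ is surjective.
Since φ is surjective, we find the preimage of 4. The inverse of x ↦ x^13 on (ℤ/29ℤ)^× is x ↦ x^13, because 13·13 = 169 = 6·28 + 1 ≡ 1 (mod 28) and x^{28} = 1 for x ≠ 0 (Fermat). So φ⁻¹(4) = 4^13 mod 29.
Repeated squaring mod 29: 4^1 ≡ 4, 4^2 ≡ 4² = 16, 4^4 ≡ 16² = 256 ≡ 24, 4^8 ≡ 24² = 576 ≡ 25. Since 13 = 8 + 4 + 1, 4^13 ≡ 25·24·4: 25·24 = 600 ≡ 20, then 20·4 = 80 ≡ 22. So 4^13 ≡ 22 (mod 29).
Hence φ⁻¹(4) = 22.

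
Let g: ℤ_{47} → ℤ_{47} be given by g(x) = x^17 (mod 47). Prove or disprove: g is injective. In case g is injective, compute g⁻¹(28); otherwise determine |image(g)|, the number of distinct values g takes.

14

Since 47 is prime, the nonzero elements of ℤ_{47} form a cyclic group of order 46.
As gcd(17, 46) = 1, raising to the 17th power is a bijection on this group: if s^17 ≡ t^17 then (st^{−1})^17 = 1, and the only element of order dividing gcd(17, 46) = 1 is 1, so s = t.
With g(0) = 0 this makes g injective on all of ℤ_{47}, hence bijective (finite equal-size domain and codomain). In particular g is injective.
Since g is injective, we find the preimage of 28. The inverse of x ↦ x^17 on (ℤ_{47})^× is x ↦ x^19, because 17·19 = 323 = 7·46 + 1 ≡ 1 (mod 46) and x^{46} = 1 for x ≠ 0 (Fermat). So g⁻¹(28) = 28^19 mod 47.
Repeated squaring mod 47: 28^1 ≡ 28, 28^2 ≡ 28² = 784 ≡ 32, 28^4 ≡ 32² = 1024 ≡ 37, 28^8 ≡ 37² = 1369 ≡ 6, 28^16 ≡ 6² = 36. Since 19 = 16 + 2 + 1, 28^19 ≡ 36·32·28: 36·32 = 1152 ≡ 24, then 24·28 = 672 ≡ 14. So 28^19 ≡ 14 (mod 47).
Hence g⁻¹(28) = 14.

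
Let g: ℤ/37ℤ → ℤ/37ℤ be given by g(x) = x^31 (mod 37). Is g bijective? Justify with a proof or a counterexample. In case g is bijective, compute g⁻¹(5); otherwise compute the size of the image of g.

Since 37 is prime, the nonzero elements of ℤ/37ℤ form a cyclic group of order 36.
As gcd(31, 36) = 1, raising to the 31st power is a bijection on this group: if s^31 ≡ t^31 then (st^{−1})^31 = 1, and the only element of order dividing gcd(31, 36) = 1 is 1, so s = t.
With g(0) = 0 this makes g injective on all of ℤ/37ℤ, hence bijective (finite equal-size domain and codomain). In particular g is bijective.
Since g is bijective, we find the preimage of 5. The inverse of x ↦ x^31 on (ℤ/37ℤ)^× is x ↦ x^7, because 31·7 = 217 = 6·36 + 1 ≡ 1 (mod 36) and x^{36} = 1 for x ≠ 0 (Fermat). So g⁻¹(5) = 5^7 mod 37.
Repeated squaring mod 37: 5^1 ≡ 5, 5^2 ≡ 5² = 25, 5^4 ≡ 25² = 625 ≡ 33. Since 7 = 4 + 2 + 1, 5^7 ≡ 33·25·5: 33·25 = 825 ≡ 11, then 11·5 = 55 ≡ 18. So 5^7 ≡ 18 (mod 37).
Hence g⁻¹(5) = 18.

18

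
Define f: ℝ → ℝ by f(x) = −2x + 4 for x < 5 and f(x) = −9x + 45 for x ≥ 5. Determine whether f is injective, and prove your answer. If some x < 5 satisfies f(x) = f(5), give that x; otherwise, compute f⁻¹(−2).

2

Both pieces are strictly decreasing (slopes −2 and −9), so each is injective on its own interval.
The left piece maps (−∞, 5) onto (−6, ∞); the right piece maps [5, ∞) onto (−∞, 0].
These images overlap. In particular f(5) = 0 (right piece), and solving −2x + 4 = 0 on the left piece gives x = 2 < 5.
So f(2) = f(5) with 2 ≠ 5, and f is not injective. This x = 2 is the requested value below 5.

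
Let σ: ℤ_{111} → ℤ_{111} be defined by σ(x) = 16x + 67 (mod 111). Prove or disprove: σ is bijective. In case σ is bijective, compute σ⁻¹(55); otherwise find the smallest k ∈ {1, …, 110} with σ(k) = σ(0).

27

Suppose σ(a) = σ(b) in ℤ_{111}. Then 16a + 67 ≡ 16b + 67 (mod 111), thus 16(a − b) ≡ 0 (mod 111).
Since gcd(16, 111) = 1, 16 is invertible modulo 111, hence a − b ≡ 0 (mod 111), i.e. a = b.
We now compute 16⁻¹ mod 111 explicitly. Euclid's algorithm: 111 = 6·16 + 15, 16 = 1·15 + 1; back-substituting gives 1 = 7·16 − 1·111, so 16⁻¹ ≡ 7 (mod 111).
For any y ∈ ℤ_{111}, x = 7(y − 67) mod 111 satisfies σ(x) = 16·7(y − 67) + 67 ≡ y (since 16·7 ≡ 1 mod 111). So every y has a preimage.
Hence σ is bijective.
Since σ is bijective, we compute σ⁻¹(55): solve 16x + 67 ≡ 55 (mod 111), i.e. 16x ≡ 99 (mod 111).
Multiplying by 16⁻¹ = 7 gives x ≡ 7·99 = 693 = 6·111 + 27 ≡ 27 (mod 111).
Check: σ(27) = 16·27 + 67 = 499 = 4·111 + 55 ≡ 55 (mod 111).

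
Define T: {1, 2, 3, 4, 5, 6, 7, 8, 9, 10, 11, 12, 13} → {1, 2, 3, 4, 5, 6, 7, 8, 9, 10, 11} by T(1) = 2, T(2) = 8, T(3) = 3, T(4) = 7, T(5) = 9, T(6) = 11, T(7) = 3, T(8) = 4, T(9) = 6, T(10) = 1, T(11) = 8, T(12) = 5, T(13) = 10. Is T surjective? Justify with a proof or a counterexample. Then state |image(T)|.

11

Every element of the codomain has a preimage: 1 = T(10), 2 = T(1), 3 = T(3), 4 = T(8), 5 = T(12), 6 = T(9), 7 = T(4), 8 = T(2), 9 = T(5), 10 = T(13), 11 = T(6).
Thus T is surjective.
The image of T is {1, 2, 3, 4, 5, 6, 7, 8, 9, 10, 11}, which has 11 elements.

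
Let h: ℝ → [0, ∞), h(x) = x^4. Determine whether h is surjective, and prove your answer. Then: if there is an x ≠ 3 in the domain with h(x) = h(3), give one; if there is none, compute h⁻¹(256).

-3

For any y ∈ [0, ∞), x = y^{1/4} ∈ ℝ satisfies x^4 = y, so h is surjective.
For the follow-up, such an x exists: taking x = −3 ∈ ℝ gives h(−3) = 81 = h(3) with −3 ≠ 3.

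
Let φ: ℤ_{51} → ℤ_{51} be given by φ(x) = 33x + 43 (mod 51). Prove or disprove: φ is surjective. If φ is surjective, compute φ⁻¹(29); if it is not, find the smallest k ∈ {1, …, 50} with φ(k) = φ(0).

17

Recall that φ is surjective if every y in the codomain equals φ(x) for some x in the domain.
Since gcd(33, 51) = 3, we have 33x ≡ 0 (mod 3) for all x, so φ(x) ≡ 1 (mod 3).
But 0 ≢ 1 (mod 3), so 0 ∈ ℤ_{51} has no preimage. Therefore φ is not surjective.
Since φ is not surjective, we find the least positive k with φ(k) = φ(0): this means 33k ≡ 0 (mod 51), i.e. 51 ∣ 33k. Since gcd(33, 51) = 3, dividing through by 3 this holds exactly when 17 ∣ 11k, and as gcd(11, 17) = 1, exactly when 17 ∣ k.
The smallest positive such k is 17.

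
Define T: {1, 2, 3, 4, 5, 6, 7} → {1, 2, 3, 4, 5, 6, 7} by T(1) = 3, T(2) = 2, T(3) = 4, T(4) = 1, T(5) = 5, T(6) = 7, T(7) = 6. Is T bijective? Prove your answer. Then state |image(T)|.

The values 3, 2, 4, 1, 5, 7, 6 are a permutation of {1, 2, 3, 4, 5, 6, 7}: each element appears exactly once.
So T is injective and surjective, hence bijective.
The image of T is {1, 2, 3, 4, 5, 6, 7}, which has 7 elements.

7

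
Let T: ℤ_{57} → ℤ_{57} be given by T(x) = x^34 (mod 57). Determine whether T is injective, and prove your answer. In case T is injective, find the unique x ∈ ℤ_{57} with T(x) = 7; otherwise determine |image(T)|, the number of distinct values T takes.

T(8): Repeated squaring mod 57: 8^1 ≡ 8, 8^2 ≡ 8² = 64 ≡ 7, 8^4 ≡ 7² = 49, 8^8 ≡ 49² = 2401 ≡ 7, 8^16 ≡ 7² = 49, 8^32 ≡ 49² = 2401 ≡ 7. Since 34 = 32 + 2, 8^34 ≡ 7·7: 7·7 = 49. So 8^34 ≡ 49 (mod 57).
T(11): Repeated squaring mod 57: 11^1 ≡ 11, 11^2 ≡ 11² = 121 ≡ 7, 11^4 ≡ 7² = 49, 11^8 ≡ 49² = 2401 ≡ 7, 11^16 ≡ 7² = 49, 11^32 ≡ 49² = 2401 ≡ 7. Since 34 = 32 + 2, 11^34 ≡ 7·7: 7·7 = 49. So 11^34 ≡ 49 (mod 57).
So T(8) = T(11) = 49 while 8 ≠ 11, hence T is not injective.
Since T is not injective, we determine |image(T)|. Computing x^34 mod 57 for each x (by repeated squaring, reducing mod 57 at every step), the values T(0), T(1), …, T(56) are: 0, 1, 43, 36, 25, 16, 9, 7, 49, 42, 4, 49, 45, 28, 16, 6, 55, 43, 39, 19, 1, 24, 55, 25, 54, 28, 7, 30, 4, 4, 30, 7, 28, 54, 25, 55, 24, 1, 19, 39, 43, 55, 6, 16, 28, 45, 49, 4, 42, 49, 7, 9, 16, 25, 36, 43, 1.
The distinct values are {0, 1, 4, 6, 7, 9, 16, 19, 24, 25, 28, 30, 36, 39, 42, 43, 45, 49, 54, 55}; there are 20 of them.

20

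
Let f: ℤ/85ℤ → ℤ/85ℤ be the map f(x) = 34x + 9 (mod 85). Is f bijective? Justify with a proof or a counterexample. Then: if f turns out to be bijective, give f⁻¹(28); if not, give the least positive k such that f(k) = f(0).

5

We have gcd(34, 85) = 17 > 1. Taking u = 0 and v = 5: f(0) = 9 and f(5) = 34·5 + 9 = 179 ≡ 9 (mod 85).
So f(0) = f(5) while 0 ≠ 5, so f is not injective, hence not bijective.
Since f is not bijective, we find the least positive k with f(k) = f(0): this means 34k ≡ 0 (mod 85), i.e. 85 ∣ 34k. Since gcd(34, 85) = 17, dividing through by 17 this holds exactly when 5 ∣ 2k, and as gcd(2, 5) = 1, exactly when 5 ∣ k.
The smallest positive such k is 5.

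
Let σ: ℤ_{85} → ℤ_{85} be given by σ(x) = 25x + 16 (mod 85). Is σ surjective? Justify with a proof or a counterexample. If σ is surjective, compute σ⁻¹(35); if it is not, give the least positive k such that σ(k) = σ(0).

17

Recall: surjectivity means every element of the codomain has a preimage under σ.
Since gcd(25, 85) = 5, we have 25x ≡ 0 (mod 5) for all x, so σ(x) ≡ 1 (mod 5).
But 0 ≢ 1 (mod 5), so 0 ∈ ℤ_{85} has no preimage. So σ is not surjective.
Since σ is not surjective, we find the least positive k with σ(k) = σ(0): this means 25k ≡ 0 (mod 85), i.e. 85 ∣ 25k. Since gcd(25, 85) = 5, dividing through by 5 this holds exactly when 17 ∣ 5k, and as gcd(5, 17) = 1, exactly when 17 ∣ k.
The smallest positive such k is 17.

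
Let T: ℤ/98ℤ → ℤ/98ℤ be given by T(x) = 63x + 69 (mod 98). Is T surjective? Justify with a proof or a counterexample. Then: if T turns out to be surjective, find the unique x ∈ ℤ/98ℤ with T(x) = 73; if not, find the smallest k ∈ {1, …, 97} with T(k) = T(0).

Recall that surjectivity means every element of the codomain has a preimage under T.
Since gcd(63, 98) = 7, we have 63x ≡ 0 (mod 7) for all x, so T(x) ≡ 6 (mod 7).
But 0 ≢ 6 (mod 7), so 0 ∈ ℤ/98ℤ has no preimage. Thus T is not surjective.
Since T is not surjective, we find the least positive k with T(k) = T(0): this means 63k ≡ 0 (mod 98), i.e. 98 ∣ 63k. Since gcd(63, 98) = 7, dividing through by 7 this holds exactly when 14 ∣ 9k, and as gcd(9, 14) = 1, exactly when 14 ∣ k.
The smallest positive such k is 14.

14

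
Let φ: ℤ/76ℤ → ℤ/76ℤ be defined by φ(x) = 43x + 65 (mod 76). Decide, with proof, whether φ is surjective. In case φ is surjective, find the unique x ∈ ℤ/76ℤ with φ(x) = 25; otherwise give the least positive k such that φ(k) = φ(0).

68

By definition, surjectivity means every element of the codomain has a preimage under φ.
Since gcd(43, 76) = 1, 43 is invertible modulo 76. Euclid's algorithm: 76 = 1·43 + 33, 43 = 1·33 + 10, 33 = 3·10 + 3, 10 = 3·3 + 1; back-substituting gives 1 = 23·43 − 13·76, so 43⁻¹ ≡ 23 (mod 76).
For any y ∈ ℤ/76ℤ, x = 23(y − 65) mod 76 satisfies φ(x) = 43·23(y − 65) + 65 ≡ y (since 43·23 ≡ 1 mod 76). So every y has a preimage.
So φ is surjective.
Since φ is surjective, we find φ⁻¹(25): we need 43x ≡ 25 − 65 ≡ 36 (mod 76). Using 43⁻¹ = 23: x ≡ 23·36 = 828 = 10·76 + 68, so x = 68.
Check: φ(68) = 43·68 + 65 = 2989 = 39·76 + 25 ≡ 25 (mod 76).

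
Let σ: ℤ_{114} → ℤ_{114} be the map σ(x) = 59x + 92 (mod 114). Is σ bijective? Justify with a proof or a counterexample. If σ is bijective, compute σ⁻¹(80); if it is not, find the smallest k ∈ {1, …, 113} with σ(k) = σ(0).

If σ(s) = σ(t), then 59s ≡ 59t (mod 114). Because gcd(59, 114) = 1, we may cancel 59 to get s ≡ t (mod 114).
We now compute 59⁻¹ mod 114 explicitly. Euclid's algorithm: 114 = 1·59 + 55, 59 = 1·55 + 4, 55 = 13·4 + 3, 4 = 1·3 + 1; back-substituting gives 1 = 29·59 − 15·114, so 59⁻¹ ≡ 29 (mod 114).
Then y ↦ 29(y − 92) is a two-sided inverse to σ, so every y ∈ ℤ_{114} has a preimage.
Hence σ is bijective.
Since σ is bijective, we find σ⁻¹(80): we need 59x ≡ 80 − 92 ≡ 102 (mod 114). Using 59⁻¹ = 29: x ≡ 29·102 = 2958 = 25·114 + 108, so x = 108.
Check: σ(108) = 59·108 + 92 = 6464 = 56·114 + 80 ≡ 80 (mod 114).

108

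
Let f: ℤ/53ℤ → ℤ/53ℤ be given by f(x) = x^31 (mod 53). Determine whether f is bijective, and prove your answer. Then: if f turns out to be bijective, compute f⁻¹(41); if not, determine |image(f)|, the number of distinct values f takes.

18

Since 53 is prime, the nonzero elements of ℤ/53ℤ form a cyclic group of order 52.
As gcd(31, 52) = 1, raising to the 31st power is a bijection on this group: if u^31 ≡ v^31 then (uv^{−1})^31 = 1, and the only element of order dividing gcd(31, 52) = 1 is 1, so u = v.
With f(0) = 0 this makes f injective on all of ℤ/53ℤ, hence bijective (finite equal-size domain and codomain). In particular f is bijective.
Since f is bijective, we find the preimage of 41. The inverse of x ↦ x^31 on (ℤ/53ℤ)^× is x ↦ x^47, because 31·47 = 1457 = 28·52 + 1 ≡ 1 (mod 52) and x^{52} = 1 for x ≠ 0 (Fermat). So f⁻¹(41) = 41^47 mod 53.
Repeated squaring mod 53: 41^1 ≡ 41, 41^2 ≡ 41² = 1681 ≡ 38, 41^4 ≡ 38² = 1444 ≡ 13, 41^8 ≡ 13² = 169 ≡ 10, 41^16 ≡ 10² = 100 ≡ 47, 41^32 ≡ 47² = 2209 ≡ 36. Since 47 = 32 + 8 + 4 + 2 + 1, 41^47 ≡ 36·10·13·38·41: 36·10 = 360 ≡ 42, then 42·13 = 546 ≡ 16, then 16·38 = 608 ≡ 25, then 25·41 = 1025 ≡ 18. So 41^47 ≡ 18 (mod 53).
Hence f⁻¹(41) = 18.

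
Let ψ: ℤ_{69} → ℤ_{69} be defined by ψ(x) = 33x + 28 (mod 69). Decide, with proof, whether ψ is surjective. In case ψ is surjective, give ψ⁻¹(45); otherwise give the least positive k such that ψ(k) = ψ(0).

23

By definition, surjectivity means every element of the codomain has a preimage under ψ.
Since gcd(33, 69) = 3, we have 33x ≡ 0 (mod 3) for all x, so ψ(x) ≡ 1 (mod 3).
But 0 ≢ 1 (mod 3), so 0 ∈ ℤ_{69} has no preimage. Thus ψ is not surjective.
Since ψ is not surjective, we find the least positive k with ψ(k) = ψ(0): this means 33k ≡ 0 (mod 69), i.e. 69 ∣ 33k. Since gcd(33, 69) = 3, dividing through by 3 this holds exactly when 23 ∣ 11k, and as gcd(11, 23) = 1, exactly when 23 ∣ k.
The smallest positive such k is 23.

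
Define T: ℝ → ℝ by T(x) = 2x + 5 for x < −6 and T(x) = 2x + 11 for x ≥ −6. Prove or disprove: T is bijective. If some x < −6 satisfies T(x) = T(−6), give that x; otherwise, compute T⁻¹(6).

-5/2

Both pieces are strictly increasing (slopes 2 and 2), so each is injective on its own interval.
The left piece maps (−∞, −6) onto (−∞, −7); the right piece maps [−6, ∞) onto [−1, ∞).
The images leave a gap (−7 has no preimage), so T is not surjective, hence not bijective.
Because the two images are disjoint, no x < −6 has T(x) = T(−6), so we compute T⁻¹(6): 6 lies in [−1, ∞), so solve 2x + 11 = 6: x = (6 − 11)/2 = −5/2.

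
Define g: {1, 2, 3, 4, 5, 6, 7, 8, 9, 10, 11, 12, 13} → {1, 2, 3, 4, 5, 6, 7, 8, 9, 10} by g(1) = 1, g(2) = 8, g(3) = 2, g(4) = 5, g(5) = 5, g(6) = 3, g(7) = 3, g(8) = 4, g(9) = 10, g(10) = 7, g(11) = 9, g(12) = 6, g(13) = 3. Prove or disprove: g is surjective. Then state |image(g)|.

Every element of the codomain has a preimage: 1 = g(1), 2 = g(3), 3 = g(6), 4 = g(8), 5 = g(4), 6 = g(12), 7 = g(10), 8 = g(2), 9 = g(11), 10 = g(9).
So g is surjective.
The image of g is {1, 2, 3, 4, 5, 6, 7, 8, 9, 10}, which has 10 elements.

10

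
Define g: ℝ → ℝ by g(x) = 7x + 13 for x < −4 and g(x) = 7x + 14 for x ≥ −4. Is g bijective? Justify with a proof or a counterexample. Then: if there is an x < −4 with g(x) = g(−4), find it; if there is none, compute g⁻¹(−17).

-30/7

Both pieces are strictly increasing (slopes 7 and 7), so each is injective on its own interval.
The left piece maps (−∞, −4) onto (−∞, −15); the right piece maps [−4, ∞) onto [−14, ∞).
The images leave a gap (−15 has no preimage), so g is not surjective, hence not bijective.
Because the two images are disjoint, no x < −4 has g(x) = g(−4), so we compute g⁻¹(−17): −17 lies in (−∞, −15), so solve 7x + 13 = −17: x = (−17 − 13)/7 = −30/7.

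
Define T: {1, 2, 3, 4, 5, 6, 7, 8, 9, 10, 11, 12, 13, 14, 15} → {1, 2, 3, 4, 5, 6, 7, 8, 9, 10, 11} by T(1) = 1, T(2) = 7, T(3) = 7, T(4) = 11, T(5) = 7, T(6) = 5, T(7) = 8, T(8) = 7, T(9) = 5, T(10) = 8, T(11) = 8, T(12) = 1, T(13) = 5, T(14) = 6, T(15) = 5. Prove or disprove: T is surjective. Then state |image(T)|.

6

No element maps to 2, so T is not surjective.
The image of T is {1, 5, 6, 7, 8, 11}, which has 6 elements.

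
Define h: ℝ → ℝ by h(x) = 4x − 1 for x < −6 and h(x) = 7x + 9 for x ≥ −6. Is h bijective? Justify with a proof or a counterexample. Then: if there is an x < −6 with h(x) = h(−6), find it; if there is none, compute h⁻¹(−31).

-8

Both pieces are strictly increasing (slopes 4 and 7), so each is injective on its own interval.
The left piece maps (−∞, −6) onto (−∞, −25); the right piece maps [−6, ∞) onto [−33, ∞).
These images overlap. In particular h(−6) = −33 (right piece), and solving 4x − 1 = −33 on the left piece gives x = −8 < −6.
So h(−8) = h(−6) with −8 ≠ −6, and h is not injective, hence not bijective. This x = −8 is the requested value below −6.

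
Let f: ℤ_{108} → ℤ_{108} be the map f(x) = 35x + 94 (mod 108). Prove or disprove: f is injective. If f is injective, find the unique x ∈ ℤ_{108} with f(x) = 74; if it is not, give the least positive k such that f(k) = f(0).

92

If f(a) = f(b), then 35a ≡ 35b (mod 108). Because gcd(35, 108) = 1, we may cancel 35 to get a ≡ b (mod 108).
So f is injective.
We now compute 35⁻¹ mod 108 explicitly. Euclid's algorithm: 108 = 3·35 + 3, 35 = 11·3 + 2, 3 = 1·2 + 1; back-substituting gives 1 = 71·35 − 23·108, so 35⁻¹ ≡ 71 (mod 108).
Since f is injective, we compute f⁻¹(74): solve 35x + 94 ≡ 74 (mod 108), i.e. 35x ≡ 88 (mod 108).
Multiplying by 35⁻¹ = 71 gives x ≡ 71·88 = 6248 = 57·108 + 92 ≡ 92 (mod 108).
Check: f(92) = 35·92 + 94 = 3314 = 30·108 + 74 ≡ 74 (mod 108).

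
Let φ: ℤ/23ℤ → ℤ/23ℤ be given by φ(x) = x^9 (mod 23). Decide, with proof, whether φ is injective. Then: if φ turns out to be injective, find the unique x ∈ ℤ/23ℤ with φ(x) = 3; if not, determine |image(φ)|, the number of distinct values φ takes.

13

Since 23 is prime, the nonzero elements of ℤ/23ℤ form a cyclic group of order 22.
As gcd(9, 22) = 1, raising to the 9th power is a bijection on this group: if u^9 ≡ v^9 then (uv^{−1})^9 = 1, and the only element of order dividing gcd(9, 22) = 1 is 1, so u = v.
With φ(0) = 0 this makes φ injective on all of ℤ/23ℤ, hence bijective (finite equal-size domain and codomain). In particular φ is injective.
Since φ is injective, we find the preimage of 3. The inverse of x ↦ x^9 on (ℤ/23ℤ)^× is x ↦ x^5, because 9·5 = 45 = 2·22 + 1 ≡ 1 (mod 22) and x^{22} = 1 for x ≠ 0 (Fermat). So φ⁻¹(3) = 3^5 mod 23.
Repeated squaring mod 23: 3^1 ≡ 3, 3^2 ≡ 3² = 9, 3^4 ≡ 9² = 81 ≡ 12. Since 5 = 4 + 1, 3^5 ≡ 12·3: 12·3 = 36 ≡ 13. So 3^5 ≡ 13 (mod 23).
Hence φ⁻¹(3) = 13.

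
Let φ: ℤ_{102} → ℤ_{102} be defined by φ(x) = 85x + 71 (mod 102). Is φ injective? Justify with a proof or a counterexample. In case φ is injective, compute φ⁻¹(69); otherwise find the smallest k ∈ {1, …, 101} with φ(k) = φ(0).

6

By definition, φ is injective when φ(x_1) = φ(x_2) forces x_1 = x_2.
We have gcd(85, 102) = 17 > 1. Taking x_1 = 0 and x_2 = 6: φ(0) = 71 and φ(6) = 85·6 + 71 = 581 ≡ 71 (mod 102).
So φ(0) = φ(6) while 0 ≠ 6, so φ is not injective.
Since φ is not injective, we find the least positive k with φ(k) = φ(0): this means 85k ≡ 0 (mod 102), i.e. 102 ∣ 85k. Since gcd(85, 102) = 17, dividing through by 17 this holds exactly when 6 ∣ 5k, and as gcd(5, 6) = 1, exactly when 6 ∣ k.
The smallest positive such k is 6.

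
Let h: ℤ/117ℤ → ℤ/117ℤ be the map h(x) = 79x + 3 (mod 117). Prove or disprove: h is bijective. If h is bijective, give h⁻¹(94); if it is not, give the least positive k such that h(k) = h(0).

13

If h(a) = h(b), then 79a ≡ 79b (mod 117). Because gcd(79, 117) = 1, we may cancel 79 to get a ≡ b (mod 117).
We now compute 79⁻¹ mod 117 explicitly. Euclid's algorithm: 117 = 1·79 + 38, 79 = 2·38 + 3, 38 = 12·3 + 2, 3 = 1·2 + 1; back-substituting gives 1 = 40·79 − 27·117, so 79⁻¹ ≡ 40 (mod 117).
Then y ↦ 40(y − 3) is a two-sided inverse to h, so every y ∈ ℤ/117ℤ has a preimage.
So h is bijective.
Since h is bijective, we compute h⁻¹(94): solve 79x + 3 ≡ 94 (mod 117), i.e. 79x ≡ 91 (mod 117).
Multiplying by 79⁻¹ = 40 gives x ≡ 40·91 = 3640 = 31·117 + 13 ≡ 13 (mod 117).
Check: h(13) = 79·13 + 3 = 1030 = 8·117 + 94 ≡ 94 (mod 117).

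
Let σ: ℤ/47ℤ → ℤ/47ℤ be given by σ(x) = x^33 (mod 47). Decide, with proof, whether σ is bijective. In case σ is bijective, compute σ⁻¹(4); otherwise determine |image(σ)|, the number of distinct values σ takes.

Since 47 is prime, the nonzero elements of ℤ/47ℤ form a cyclic group of order 46.
As gcd(33, 46) = 1, raising to the 33rd power is a bijection on this group: if a^33 ≡ b^33 then (ab^{−1})^33 = 1, and the only element of order dividing gcd(33, 46) = 1 is 1, so a = b.
With σ(0) = 0 this makes σ injective on all of ℤ/47ℤ, hence bijective (finite equal-size domain and codomain). In particular σ is bijective.
Since σ is bijective, we find the preimage of 4. The inverse of x ↦ x^33 on (ℤ/47ℤ)^× is x ↦ x^7, because 33·7 = 231 = 5·46 + 1 ≡ 1 (mod 46) and x^{46} = 1 for x ≠ 0 (Fermat). So σ⁻¹(4) = 4^7 mod 47.
Repeated squaring mod 47: 4^1 ≡ 4, 4^2 ≡ 4² = 16, 4^4 ≡ 16² = 256 ≡ 21. Since 7 = 4 + 2 + 1, 4^7 ≡ 21·16·4: 21·16 = 336 ≡ 7, then 7·4 = 28. So 4^7 ≡ 28 (mod 47).
Hence σ⁻¹(4) = 28.

28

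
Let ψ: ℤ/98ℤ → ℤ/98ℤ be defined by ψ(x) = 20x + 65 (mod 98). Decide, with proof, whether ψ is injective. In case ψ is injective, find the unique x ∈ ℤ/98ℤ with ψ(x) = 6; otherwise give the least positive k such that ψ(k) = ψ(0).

49

We have gcd(20, 98) = 2 > 1. Taking x_1 = 0 and x_2 = 49: ψ(0) = 65 and ψ(49) = 20·49 + 65 = 1045 ≡ 65 (mod 98).
So ψ(0) = ψ(49) while 0 ≠ 49, hence ψ is not injective.
Since ψ is not injective, we find the least positive k with ψ(k) = ψ(0): this means 20k ≡ 0 (mod 98), i.e. 98 ∣ 20k. Since gcd(20, 98) = 2, dividing through by 2 this holds exactly when 49 ∣ 10k, and as gcd(10, 49) = 1, exactly when 49 ∣ k.
The smallest positive such k is 49.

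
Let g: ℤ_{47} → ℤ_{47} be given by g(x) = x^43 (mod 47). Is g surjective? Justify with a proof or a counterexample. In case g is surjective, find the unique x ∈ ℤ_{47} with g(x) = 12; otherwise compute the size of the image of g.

18

Since 47 is prime, the nonzero elements of ℤ_{47} form a cyclic group of order 46.
As gcd(43, 46) = 1, raising to the 43rd power is a bijection on this group: if x_1^43 ≡ x_2^43 then (x_1x_2^{−1})^43 = 1, and the only element of order dividing gcd(43, 46) = 1 is 1, so x_1 = x_2.
With g(0) = 0 this makes g injective on all of ℤ_{47}, hence bijective (finite equal-size domain and codomain). In particular g is surjective.
Since g is surjective, we find the preimage of 12. The inverse of x ↦ x^43 on (ℤ_{47})^× is x ↦ x^15, because 43·15 = 645 = 14·46 + 1 ≡ 1 (mod 46) and x^{46} = 1 for x ≠ 0 (Fermat). So g⁻¹(12) = 12^15 mod 47.
Repeated squaring mod 47: 12^1 ≡ 12, 12^2 ≡ 12² = 144 ≡ 3, 12^4 ≡ 3² = 9, 12^8 ≡ 9² = 81 ≡ 34. Since 15 = 8 + 4 + 2 + 1, 12^15 ≡ 34·9·3·12: 34·9 = 306 ≡ 24, then 24·3 = 72 ≡ 25, then 25·12 = 300 ≡ 18. So 12^15 ≡ 18 (mod 47).
Hence g⁻¹(12) = 18.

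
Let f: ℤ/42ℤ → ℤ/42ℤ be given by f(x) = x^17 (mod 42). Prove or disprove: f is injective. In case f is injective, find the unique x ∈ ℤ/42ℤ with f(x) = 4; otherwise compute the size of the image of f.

16

Computing x^17 mod 42 for each x (by repeated squaring, reducing mod 42 at every step), the values f(0), f(1), …, f(41) are: 0, 1, 32, 33, 16, 17, 6, 7, 8, 39, 40, 23, 24, 13, 14, 15, 4, 5, 30, 31, 20, 21, 22, 11, 12, 37, 38, 27, 28, 29, 18, 19, 2, 3, 34, 35, 36, 25, 26, 9, 10, 41.
Every element of ℤ/42ℤ appears exactly once in this list, so f is a bijection, and in particular injective.
Since f is injective, we read off the preimage of 4 from the same table: f(16) = 4, so f⁻¹(4) = 16.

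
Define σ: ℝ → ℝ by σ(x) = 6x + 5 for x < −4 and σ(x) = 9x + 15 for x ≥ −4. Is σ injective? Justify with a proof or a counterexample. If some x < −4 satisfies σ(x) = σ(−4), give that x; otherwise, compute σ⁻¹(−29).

-13/3

Both pieces are strictly increasing (slopes 6 and 9), so each is injective on its own interval.
The left piece maps (−∞, −4) onto (−∞, −19); the right piece maps [−4, ∞) onto [−21, ∞).
These images overlap. In particular σ(−4) = −21 (right piece), and solving 6x + 5 = −21 on the left piece gives x = −13/3 < −4.
So σ(−13/3) = σ(−4) with −13/3 ≠ −4, and σ is not injective. This x = −13/3 is the requested value below −4.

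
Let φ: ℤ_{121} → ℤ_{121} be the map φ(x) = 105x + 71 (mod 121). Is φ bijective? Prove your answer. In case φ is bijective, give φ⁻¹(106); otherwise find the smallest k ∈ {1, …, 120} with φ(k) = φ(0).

Recall that injectivity means: for all x_1, x_2 in the domain, φ(x_1) = φ(x_2) implies x_1 = x_2.
Suppose φ(x_1) = φ(x_2) in ℤ_{121}. Then 105x_1 + 71 ≡ 105x_2 + 71 (mod 121), therefore 105(x_1 − x_2) ≡ 0 (mod 121).
Since gcd(105, 121) = 1, 105 is invertible modulo 121, hence x_1 − x_2 ≡ 0 (mod 121), i.e. x_1 = x_2.
We now compute 105⁻¹ mod 121 explicitly. Euclid's algorithm: 121 = 1·105 + 16, 105 = 6·16 + 9, 16 = 1·9 + 7, 9 = 1·7 + 2, 7 = 3·2 + 1; back-substituting gives 1 = 68·105 − 59·121, so 105⁻¹ ≡ 68 (mod 121).
Then y ↦ 68(y − 71) is a two-sided inverse to φ, so every y ∈ ℤ_{121} has a preimage.
Thus φ is bijective.
Since φ is bijective, we find φ⁻¹(106): we need 105x ≡ 106 − 71 ≡ 35 (mod 121). Using 105⁻¹ = 68: x ≡ 68·35 = 2380 = 19·121 + 81, so x = 81.
Check: φ(81) = 105·81 + 71 = 8576 = 70·121 + 106 ≡ 106 (mod 121).

81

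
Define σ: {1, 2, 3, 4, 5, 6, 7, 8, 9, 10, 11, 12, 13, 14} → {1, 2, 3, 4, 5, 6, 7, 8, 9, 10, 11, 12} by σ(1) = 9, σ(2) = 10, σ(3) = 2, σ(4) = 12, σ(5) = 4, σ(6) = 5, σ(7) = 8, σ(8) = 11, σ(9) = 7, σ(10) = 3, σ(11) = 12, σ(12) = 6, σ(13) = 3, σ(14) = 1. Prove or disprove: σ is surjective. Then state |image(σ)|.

Every element of the codomain has a preimage: 1 = σ(14), 2 = σ(3), 3 = σ(10), 4 = σ(5), 5 = σ(6), 6 = σ(12), 7 = σ(9), 8 = σ(7), 9 = σ(1), 10 = σ(2), 11 = σ(8), 12 = σ(4).
Hence σ is surjective.
The image of σ is {1, 2, 3, 4, 5, 6, 7, 8, 9, 10, 11, 12}, which has 12 elements.

12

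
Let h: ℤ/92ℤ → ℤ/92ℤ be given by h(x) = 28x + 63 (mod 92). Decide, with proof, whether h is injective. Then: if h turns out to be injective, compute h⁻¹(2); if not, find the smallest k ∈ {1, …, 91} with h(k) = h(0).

23

Recall that injectivity means: for all x_1, x_2 in the domain, h(x_1) = h(x_2) implies x_1 = x_2.
We have gcd(28, 92) = 4 > 1. Taking x_1 = 0 and x_2 = 23: h(0) = 63 and h(23) = 28·23 + 63 = 707 ≡ 63 (mod 92).
So h(0) = h(23) while 0 ≠ 23, so h is not injective.
Since h is not injective, we find the least positive k with h(k) = h(0): this means 28k ≡ 0 (mod 92), i.e. 92 ∣ 28k. Since gcd(28, 92) = 4, dividing through by 4 this holds exactly when 23 ∣ 7k, and as gcd(7, 23) = 1, exactly when 23 ∣ k.
The smallest positive such k is 23.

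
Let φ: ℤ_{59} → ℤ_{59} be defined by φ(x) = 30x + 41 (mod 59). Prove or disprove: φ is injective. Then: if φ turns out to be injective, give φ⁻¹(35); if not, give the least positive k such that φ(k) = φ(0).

47

Suppose φ(a) = φ(b) in ℤ_{59}. Then 30a + 41 ≡ 30b + 41 (mod 59), therefore 30(a − b) ≡ 0 (mod 59).
Since gcd(30, 59) = 1, 30 is invertible modulo 59, thus a − b ≡ 0 (mod 59), i.e. a = b.
So φ is injective.
We now compute 30⁻¹ mod 59 explicitly. Euclid's algorithm: 59 = 1·30 + 29, 30 = 1·29 + 1; back-substituting gives 1 = 2·30 − 1·59, so 30⁻¹ ≡ 2 (mod 59).
Since φ is injective, we find φ⁻¹(35): we need 30x ≡ 35 − 41 ≡ 53 (mod 59). Using 30⁻¹ = 2: x ≡ 2·53 = 106 = 1·59 + 47, so x = 47.
Check: φ(47) = 30·47 + 41 = 1451 = 24·59 + 35 ≡ 35 (mod 59).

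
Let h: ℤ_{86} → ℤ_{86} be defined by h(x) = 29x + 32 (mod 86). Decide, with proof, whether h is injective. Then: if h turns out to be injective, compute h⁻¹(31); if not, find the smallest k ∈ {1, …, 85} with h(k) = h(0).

83

Recall: injectivity means: for all a, b in the domain, h(a) = h(b) implies a = b.
Suppose h(a) = h(b) in ℤ_{86}. Then 29a + 32 ≡ 29b + 32 (mod 86), so 29(a − b) ≡ 0 (mod 86).
Since gcd(29, 86) = 1, 29 is invertible modulo 86, thus a − b ≡ 0 (mod 86), i.e. a = b.
Hence h is injective.
We now compute 29⁻¹ mod 86 explicitly. Euclid's algorithm: 86 = 2·29 + 28, 29 = 1·28 + 1; back-substituting gives 1 = 3·29 − 1·86, so 29⁻¹ ≡ 3 (mod 86).
Since h is injective, we compute h⁻¹(31): solve 29x + 32 ≡ 31 (mod 86), i.e. 29x ≡ 85 (mod 86).
Multiplying by 29⁻¹ = 3 gives x ≡ 3·85 = 255 = 2·86 + 83 ≡ 83 (mod 86).
Check: h(83) = 29·83 + 32 = 2439 = 28·86 + 31 ≡ 31 (mod 86).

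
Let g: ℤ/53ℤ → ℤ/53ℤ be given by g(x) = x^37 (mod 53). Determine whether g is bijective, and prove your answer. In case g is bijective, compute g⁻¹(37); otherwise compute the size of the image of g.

Since 53 is prime, the nonzero elements of ℤ/53ℤ form a cyclic group of order 52.
As gcd(37, 52) = 1, raising to the 37th power is a bijection on this group: if x_1^37 ≡ x_2^37 then (x_1x_2^{−1})^37 = 1, and the only element of order dividing gcd(37, 52) = 1 is 1, so x_1 = x_2.
With g(0) = 0 this makes g injective on all of ℤ/53ℤ, hence bijective (finite equal-size domain and codomain). In particular g is bijective.
Since g is bijective, we find the preimage of 37. The inverse of x ↦ x^37 on (ℤ/53ℤ)^× is x ↦ x^45, because 37·45 = 1665 = 32·52 + 1 ≡ 1 (mod 52) and x^{52} = 1 for x ≠ 0 (Fermat). So g⁻¹(37) = 37^45 mod 53.
Repeated squaring mod 53: 37^1 ≡ 37, 37^2 ≡ 37² = 1369 ≡ 44, 37^4 ≡ 44² = 1936 ≡ 28, 37^8 ≡ 28² = 784 ≡ 42, 37^16 ≡ 42² = 1764 ≡ 15, 37^32 ≡ 15² = 225 ≡ 13. Since 45 = 32 + 8 + 4 + 1, 37^45 ≡ 13·42·28·37: 13·42 = 546 ≡ 16, then 16·28 = 448 ≡ 24, then 24·37 = 888 ≡ 40. So 37^45 ≡ 40 (mod 53).
Hence g⁻¹(37) = 40.

40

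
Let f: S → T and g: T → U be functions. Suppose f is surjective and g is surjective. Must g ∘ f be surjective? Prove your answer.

Let c ∈ U. Since g is surjective, there is b ∈ T with g(b) = c. Since f is surjective, there is a ∈ S with f(a) = b.
Then (g ∘ f)(a) = g(b) = c. Thus g ∘ f is surjective.

surjective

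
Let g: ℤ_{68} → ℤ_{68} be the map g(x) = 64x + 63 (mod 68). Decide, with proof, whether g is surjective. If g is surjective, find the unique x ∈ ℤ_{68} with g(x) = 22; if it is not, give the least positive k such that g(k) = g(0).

17

Recall that g is surjective if every y in the codomain equals g(x) for some x in the domain.
Since gcd(64, 68) = 4, we have 64x ≡ 0 (mod 4) for all x, so g(x) ≡ 3 (mod 4).
But 0 ≢ 3 (mod 4), so 0 ∈ ℤ_{68} has no preimage. Thus g is not surjective.
Since g is not surjective, we find the least positive k with g(k) = g(0): this means 64k ≡ 0 (mod 68), i.e. 68 ∣ 64k. Since gcd(64, 68) = 4, dividing through by 4 this holds exactly when 17 ∣ 16k, and as gcd(16, 17) = 1, exactly when 17 ∣ k.
The smallest positive such k is 17.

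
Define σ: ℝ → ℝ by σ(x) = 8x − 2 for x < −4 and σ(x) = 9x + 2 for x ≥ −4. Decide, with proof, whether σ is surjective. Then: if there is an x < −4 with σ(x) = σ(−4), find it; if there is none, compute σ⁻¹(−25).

Both pieces are strictly increasing (slopes 8 and 9), so each is injective on its own interval.
The left piece maps (−∞, −4) onto (−∞, −34); the right piece maps [−4, ∞) onto [−34, ∞).
These images together cover ℝ, so σ is surjective.
Because the two images are disjoint, no x < −4 has σ(x) = σ(−4), so we compute σ⁻¹(−25): −25 lies in [−34, ∞), so solve 9x + 2 = −25: x = (−25 − 2)/9 = −3.

-3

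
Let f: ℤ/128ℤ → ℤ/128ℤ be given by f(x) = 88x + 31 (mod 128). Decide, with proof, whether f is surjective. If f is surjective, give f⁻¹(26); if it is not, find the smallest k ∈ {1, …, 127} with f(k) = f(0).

16

Since gcd(88, 128) = 8, we have 88x ≡ 0 (mod 8) for all x, so f(x) ≡ 7 (mod 8).
But 0 ≢ 7 (mod 8), so 0 ∈ ℤ/128ℤ has no preimage. So f is not surjective.
Since f is not surjective, we find the least positive k with f(k) = f(0): this means 88k ≡ 0 (mod 128), i.e. 128 ∣ 88k. Since gcd(88, 128) = 8, dividing through by 8 this holds exactly when 16 ∣ 11k, and as gcd(11, 16) = 1, exactly when 16 ∣ k.
The smallest positive such k is 16.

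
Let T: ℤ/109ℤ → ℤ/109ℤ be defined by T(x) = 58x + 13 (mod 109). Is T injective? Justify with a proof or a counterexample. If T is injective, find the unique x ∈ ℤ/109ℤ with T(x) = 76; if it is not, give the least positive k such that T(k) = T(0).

Recall that T is injective if T(s) = T(t) implies s = t.
Suppose T(s) = T(t) in ℤ/109ℤ. Then 58s + 13 ≡ 58t + 13 (mod 109), hence 58(s − t) ≡ 0 (mod 109).
Since gcd(58, 109) = 1, 58 is invertible modulo 109, so s − t ≡ 0 (mod 109), i.e. s = t.
So T is injective.
We now compute 58⁻¹ mod 109 explicitly. Euclid's algorithm: 109 = 1·58 + 51, 58 = 1·51 + 7, 51 = 7·7 + 2, 7 = 3·2 + 1; back-substituting gives 1 = 47·58 − 25·109, so 58⁻¹ ≡ 47 (mod 109).
Since T is injective, we find T⁻¹(76): we need 58x ≡ 76 − 13 ≡ 63 (mod 109). Using 58⁻¹ = 47: x ≡ 47·63 = 2961 = 27·109 + 18, so x = 18.
Check: T(18) = 58·18 + 13 = 1057 = 9·109 + 76 ≡ 76 (mod 109).

18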